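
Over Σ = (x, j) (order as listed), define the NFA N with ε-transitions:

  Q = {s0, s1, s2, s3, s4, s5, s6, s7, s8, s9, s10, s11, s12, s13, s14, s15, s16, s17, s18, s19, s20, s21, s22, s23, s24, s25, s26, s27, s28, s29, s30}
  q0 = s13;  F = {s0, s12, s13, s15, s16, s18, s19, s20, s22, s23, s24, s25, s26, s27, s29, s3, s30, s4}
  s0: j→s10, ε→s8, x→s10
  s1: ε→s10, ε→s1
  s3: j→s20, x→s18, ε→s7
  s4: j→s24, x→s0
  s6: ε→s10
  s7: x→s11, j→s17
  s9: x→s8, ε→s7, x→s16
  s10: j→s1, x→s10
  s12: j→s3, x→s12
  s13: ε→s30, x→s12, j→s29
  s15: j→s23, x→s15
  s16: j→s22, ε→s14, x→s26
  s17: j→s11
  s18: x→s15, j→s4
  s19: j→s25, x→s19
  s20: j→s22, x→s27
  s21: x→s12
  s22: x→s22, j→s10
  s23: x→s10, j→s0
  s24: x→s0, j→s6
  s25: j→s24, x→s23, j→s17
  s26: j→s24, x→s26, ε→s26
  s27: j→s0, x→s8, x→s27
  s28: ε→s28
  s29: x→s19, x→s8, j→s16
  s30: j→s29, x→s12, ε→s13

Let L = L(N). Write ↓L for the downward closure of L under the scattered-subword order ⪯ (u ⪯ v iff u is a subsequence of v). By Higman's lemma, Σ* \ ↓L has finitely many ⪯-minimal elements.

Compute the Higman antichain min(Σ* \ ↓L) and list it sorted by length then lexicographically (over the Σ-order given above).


|Q|=31, |F|=18, |δ|=58 (11 ε).
min D↑ (18 st, q0=0, F={16}): 0:x→1,j→2 1:x→1,j→3 2:x→4,j→5 3:x→6,j→7 4:x→4,j→8 5:x→9,j→10 6:x→11,j→12 7:x→13,j→10 8:x→14,j→15 9:x→9,j→15 10:x→10,j→16 11:x→11,j→14 12:x→17,j→15 13:x→13,j→17 14:x→16,j→17 15:x→17,j→16 16:x→16,j→16 17:x→16,j→16 (ε-aug+det+¬).
'jjjj': N↓-sim [26, 23, 17, 9, 4] end={s1,s10,s11,s6} ∉↓L; 4/4 single-dels accept.
'jxjxx': |S_i|=[26, 23, 17, 11, 5, 2] end={s1,s10} — reject; 5/5 single-dels accept.
'xjxxjx': N↓-sim [26, 21, 18, 13, 8, 5, 2] end={s1,s10} — reject; 6/6 del acc.
'xjxjxj': |S_i|=[26, 21, 18, 13, 8, 4, 2] end={s1,s10} ∉↓L; 6/6 del acc.
'xjjxjx': run [26, 21, 18, 13, 6, 4, 2] end={s1,s10} ∉↓L; 6/6 deletions ∈↓L.
5 obstructions.

A = [jjjj, jxjxx, xjxxjx, xjxjxj, xjjxjx].


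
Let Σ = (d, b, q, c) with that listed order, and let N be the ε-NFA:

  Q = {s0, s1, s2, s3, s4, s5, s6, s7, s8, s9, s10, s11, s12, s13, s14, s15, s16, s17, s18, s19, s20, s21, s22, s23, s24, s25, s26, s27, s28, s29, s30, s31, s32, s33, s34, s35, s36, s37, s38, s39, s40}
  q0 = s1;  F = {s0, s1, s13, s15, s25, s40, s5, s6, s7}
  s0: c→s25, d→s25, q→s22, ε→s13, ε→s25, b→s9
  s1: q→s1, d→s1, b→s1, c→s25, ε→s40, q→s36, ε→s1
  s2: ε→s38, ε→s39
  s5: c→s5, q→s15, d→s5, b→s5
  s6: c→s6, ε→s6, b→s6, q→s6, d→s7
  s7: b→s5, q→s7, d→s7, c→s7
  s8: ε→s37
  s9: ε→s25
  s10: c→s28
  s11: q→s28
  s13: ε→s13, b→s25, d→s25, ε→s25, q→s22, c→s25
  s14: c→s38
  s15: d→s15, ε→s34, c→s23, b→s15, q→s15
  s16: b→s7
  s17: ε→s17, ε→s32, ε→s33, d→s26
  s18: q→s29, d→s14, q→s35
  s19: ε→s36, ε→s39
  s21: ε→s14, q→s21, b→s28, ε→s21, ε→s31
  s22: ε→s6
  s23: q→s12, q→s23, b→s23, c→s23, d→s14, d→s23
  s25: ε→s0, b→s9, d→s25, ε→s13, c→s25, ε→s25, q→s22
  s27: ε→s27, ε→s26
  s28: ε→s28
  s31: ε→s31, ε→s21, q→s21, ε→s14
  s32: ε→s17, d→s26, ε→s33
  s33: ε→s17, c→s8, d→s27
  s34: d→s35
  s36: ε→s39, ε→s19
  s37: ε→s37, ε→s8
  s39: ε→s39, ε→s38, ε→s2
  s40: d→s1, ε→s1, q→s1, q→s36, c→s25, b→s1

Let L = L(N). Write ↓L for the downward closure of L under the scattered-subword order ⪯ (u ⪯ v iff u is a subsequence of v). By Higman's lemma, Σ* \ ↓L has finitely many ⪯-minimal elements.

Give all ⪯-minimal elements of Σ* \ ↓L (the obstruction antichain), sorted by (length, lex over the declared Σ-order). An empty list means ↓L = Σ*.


min(Σ*\↓L) = [cqdbqc].

|Q|=41, |F|=9, |δ|=100 (41 ε).
min D↑ (7 st, q0=0, F={6}): 0:d→0,b→0,q→0,c→1 1:d→1,b→1,q→2,c→1 2:d→3,b→2,q→2,c→2 3:d→3,b→4,q→3,c→3 4:d→4,b→4,q→5,c→4 5:d→5,b→5,q→5,c→6 6:d→6,b→6,q→6,c→6.
'cqdbqc': N↓-sim [21, 15, 11, 9, 8, 7, 4] end={s12,s14,s23,s38} ∉↓L; 6/6 del acc.
1 words, ⪯-incomp.


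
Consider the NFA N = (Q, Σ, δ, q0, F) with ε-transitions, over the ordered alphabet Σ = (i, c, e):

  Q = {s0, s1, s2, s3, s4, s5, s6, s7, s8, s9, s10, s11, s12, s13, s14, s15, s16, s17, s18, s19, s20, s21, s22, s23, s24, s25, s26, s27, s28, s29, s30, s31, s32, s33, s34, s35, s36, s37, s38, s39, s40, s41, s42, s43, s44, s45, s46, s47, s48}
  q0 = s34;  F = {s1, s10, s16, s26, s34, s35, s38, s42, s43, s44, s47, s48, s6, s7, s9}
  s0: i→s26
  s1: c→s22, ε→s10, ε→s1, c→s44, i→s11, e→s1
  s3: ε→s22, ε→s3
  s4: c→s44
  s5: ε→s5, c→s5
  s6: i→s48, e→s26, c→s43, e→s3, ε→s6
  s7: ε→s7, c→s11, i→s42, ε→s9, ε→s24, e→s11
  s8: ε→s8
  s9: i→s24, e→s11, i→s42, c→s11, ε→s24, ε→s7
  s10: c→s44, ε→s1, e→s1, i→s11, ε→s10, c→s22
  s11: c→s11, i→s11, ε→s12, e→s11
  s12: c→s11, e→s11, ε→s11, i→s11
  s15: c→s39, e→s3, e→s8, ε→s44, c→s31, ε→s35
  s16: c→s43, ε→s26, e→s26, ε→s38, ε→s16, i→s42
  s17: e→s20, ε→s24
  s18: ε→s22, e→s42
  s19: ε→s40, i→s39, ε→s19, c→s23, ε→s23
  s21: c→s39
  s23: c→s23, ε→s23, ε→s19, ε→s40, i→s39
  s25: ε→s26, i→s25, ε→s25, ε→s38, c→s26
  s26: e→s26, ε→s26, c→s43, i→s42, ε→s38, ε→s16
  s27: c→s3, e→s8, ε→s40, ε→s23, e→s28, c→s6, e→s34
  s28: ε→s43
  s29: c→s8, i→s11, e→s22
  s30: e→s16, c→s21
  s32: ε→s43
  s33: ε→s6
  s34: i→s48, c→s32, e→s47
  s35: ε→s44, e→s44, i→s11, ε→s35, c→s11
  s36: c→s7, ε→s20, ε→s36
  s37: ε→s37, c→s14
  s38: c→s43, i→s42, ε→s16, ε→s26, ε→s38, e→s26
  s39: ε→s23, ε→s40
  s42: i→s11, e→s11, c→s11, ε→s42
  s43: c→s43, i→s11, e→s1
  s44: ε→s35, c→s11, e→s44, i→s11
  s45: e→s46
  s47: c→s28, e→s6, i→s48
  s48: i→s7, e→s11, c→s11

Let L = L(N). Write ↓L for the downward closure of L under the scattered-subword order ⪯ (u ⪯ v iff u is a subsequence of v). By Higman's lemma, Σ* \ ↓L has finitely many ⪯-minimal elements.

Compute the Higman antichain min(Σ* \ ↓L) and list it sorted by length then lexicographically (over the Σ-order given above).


Antichain: [ic, ie, ci, iiii, cecc, eeeii].

|Q|=49, |F|=15, |δ|=136 (52 ε).
min D↑ (11 st, q0=0, F={5}): 0:i→1,c→2,e→3 1:i→4,c→5,e→5 2:i→5,c→2,e→6 3:i→1,c→2,e→7 4:i→8,c→5,e→5 5:i→5,c→5,e→5 6:i→5,c→9,e→6 7:i→1,c→2,e→10 8:i→5,c→5,e→5 9:i→5,c→5,e→9 10:i→8,c→2,e→10 [Hopcroft].
'ic': N↓-sim [22, 7, 2] end={s11,s12} rej; 2/2 single-dels accept.
'ie': run [22, 7, 2] end={s11,s12} ∉↓L; 2/2 deletions ∈↓L.
'ci': |S_i|=[22, 10, 2] end={s11,s12} rej; 2/2 del acc.
'iiii': run [22, 7, 6, 4, 2] end={s11,s12} — reject; 4/4 del acc.
'cecc': run [22, 10, 7, 5, 2] end={s11,s12} — reject; 4/4 del acc.
'eeeii': N↓-sim [22, 20, 18, 13, 3, 2] end={s11,s12} ∉↓L; 5/5 del acc.
6 words, ⪯-incomp.


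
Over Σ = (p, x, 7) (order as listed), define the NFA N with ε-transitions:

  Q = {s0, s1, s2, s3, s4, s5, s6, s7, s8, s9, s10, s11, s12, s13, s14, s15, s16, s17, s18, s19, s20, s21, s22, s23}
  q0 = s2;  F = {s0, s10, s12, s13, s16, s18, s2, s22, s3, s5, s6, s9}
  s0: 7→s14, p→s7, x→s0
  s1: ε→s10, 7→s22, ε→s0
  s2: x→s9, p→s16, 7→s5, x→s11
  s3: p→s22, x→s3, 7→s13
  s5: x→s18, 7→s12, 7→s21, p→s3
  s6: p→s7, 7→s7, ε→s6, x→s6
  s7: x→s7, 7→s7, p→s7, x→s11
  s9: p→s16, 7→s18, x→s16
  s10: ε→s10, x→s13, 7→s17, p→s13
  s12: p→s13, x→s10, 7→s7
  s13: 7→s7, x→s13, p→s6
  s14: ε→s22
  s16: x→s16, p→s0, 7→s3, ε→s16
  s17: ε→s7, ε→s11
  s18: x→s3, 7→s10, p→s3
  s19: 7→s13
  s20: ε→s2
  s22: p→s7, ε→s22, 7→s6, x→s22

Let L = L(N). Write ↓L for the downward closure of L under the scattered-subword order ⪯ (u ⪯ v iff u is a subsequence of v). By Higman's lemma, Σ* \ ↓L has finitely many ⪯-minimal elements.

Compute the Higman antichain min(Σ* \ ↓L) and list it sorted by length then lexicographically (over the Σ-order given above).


Antichain: [ppp, 777, xxpp].

|Q|=24, |F|=12, |δ|=54 (10 ε).
min D↑ (13 st, q0=0, F={8}): 0:p→1,x→2,7→3 1:p→4,x→1,7→5 2:p→1,x→1,7→6 3:p→5,x→6,7→7 4:p→8,x→4,7→9 5:p→9,x→5,7→10 6:p→5,x→5,7→11 7:p→10,x→11,7→8 8:p→8,x→8,7→8 9:p→8,x→9,7→12 10:p→12,x→10,7→8 11:p→10,x→10,7→8 12:p→8,x→12,7→8 [Hopcroft].
'ppp': N↓-sim [17, 9, 6, 2] end={s11,s7} rej; 3/3 deletions ∈↓L.
'777': N↓-sim [17, 13, 8, 3] end={s11,s17,s7} rej; 3/3 single-dels accept.
'xxpp': N↓-sim [17, 13, 9, 6, 2] end={s11,s7} — reject; 4/4 del acc.
3 words, ⪯-incomp.


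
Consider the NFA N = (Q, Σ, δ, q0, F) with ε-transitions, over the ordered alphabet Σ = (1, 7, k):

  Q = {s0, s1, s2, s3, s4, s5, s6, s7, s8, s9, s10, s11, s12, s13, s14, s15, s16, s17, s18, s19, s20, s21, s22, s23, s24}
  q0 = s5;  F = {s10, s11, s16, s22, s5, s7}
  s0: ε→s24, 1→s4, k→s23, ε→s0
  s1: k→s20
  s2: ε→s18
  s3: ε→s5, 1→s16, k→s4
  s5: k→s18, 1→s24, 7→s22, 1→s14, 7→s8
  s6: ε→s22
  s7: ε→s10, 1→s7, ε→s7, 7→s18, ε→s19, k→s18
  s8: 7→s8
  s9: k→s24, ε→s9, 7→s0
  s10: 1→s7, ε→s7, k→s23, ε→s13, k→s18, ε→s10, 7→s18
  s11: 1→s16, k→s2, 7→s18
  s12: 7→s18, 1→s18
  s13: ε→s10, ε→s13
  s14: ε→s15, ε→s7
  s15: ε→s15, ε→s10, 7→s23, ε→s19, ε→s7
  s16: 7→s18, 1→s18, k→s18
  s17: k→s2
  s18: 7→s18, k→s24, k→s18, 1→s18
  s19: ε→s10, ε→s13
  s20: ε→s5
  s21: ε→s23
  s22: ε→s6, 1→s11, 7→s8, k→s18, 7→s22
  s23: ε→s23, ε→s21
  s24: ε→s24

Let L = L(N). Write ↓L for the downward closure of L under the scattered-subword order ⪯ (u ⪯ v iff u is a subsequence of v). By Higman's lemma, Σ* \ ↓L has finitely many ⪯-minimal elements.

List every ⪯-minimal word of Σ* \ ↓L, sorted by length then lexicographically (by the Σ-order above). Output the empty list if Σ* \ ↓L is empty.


Antichain: [k, 17, 7111].

|Q|=25, |F|=6, |δ|=66 (28 ε).
min D↑ (6 st, q0=0, F={3}): 0:1→1,7→2,k→3 1:1→1,7→3,k→3 2:1→4,7→2,k→3 3:1→3,7→3,k→3 4:1→5,7→3,k→3 5:1→3,7→3,k→3.
'k': |S_i|=[17, 5] end={s18,s2,s21,s23,s24} — reject; 1/1 single-dels accept.
'17': run [17, 13, 4] end={s18,s21,s23,s24} — reject; 2/2 del acc.
'7111': |S_i|=[17, 10, 5, 3, 2] end={s18,s24} rej; 4/4 deletions ∈↓L.
3 minimals (antichain).


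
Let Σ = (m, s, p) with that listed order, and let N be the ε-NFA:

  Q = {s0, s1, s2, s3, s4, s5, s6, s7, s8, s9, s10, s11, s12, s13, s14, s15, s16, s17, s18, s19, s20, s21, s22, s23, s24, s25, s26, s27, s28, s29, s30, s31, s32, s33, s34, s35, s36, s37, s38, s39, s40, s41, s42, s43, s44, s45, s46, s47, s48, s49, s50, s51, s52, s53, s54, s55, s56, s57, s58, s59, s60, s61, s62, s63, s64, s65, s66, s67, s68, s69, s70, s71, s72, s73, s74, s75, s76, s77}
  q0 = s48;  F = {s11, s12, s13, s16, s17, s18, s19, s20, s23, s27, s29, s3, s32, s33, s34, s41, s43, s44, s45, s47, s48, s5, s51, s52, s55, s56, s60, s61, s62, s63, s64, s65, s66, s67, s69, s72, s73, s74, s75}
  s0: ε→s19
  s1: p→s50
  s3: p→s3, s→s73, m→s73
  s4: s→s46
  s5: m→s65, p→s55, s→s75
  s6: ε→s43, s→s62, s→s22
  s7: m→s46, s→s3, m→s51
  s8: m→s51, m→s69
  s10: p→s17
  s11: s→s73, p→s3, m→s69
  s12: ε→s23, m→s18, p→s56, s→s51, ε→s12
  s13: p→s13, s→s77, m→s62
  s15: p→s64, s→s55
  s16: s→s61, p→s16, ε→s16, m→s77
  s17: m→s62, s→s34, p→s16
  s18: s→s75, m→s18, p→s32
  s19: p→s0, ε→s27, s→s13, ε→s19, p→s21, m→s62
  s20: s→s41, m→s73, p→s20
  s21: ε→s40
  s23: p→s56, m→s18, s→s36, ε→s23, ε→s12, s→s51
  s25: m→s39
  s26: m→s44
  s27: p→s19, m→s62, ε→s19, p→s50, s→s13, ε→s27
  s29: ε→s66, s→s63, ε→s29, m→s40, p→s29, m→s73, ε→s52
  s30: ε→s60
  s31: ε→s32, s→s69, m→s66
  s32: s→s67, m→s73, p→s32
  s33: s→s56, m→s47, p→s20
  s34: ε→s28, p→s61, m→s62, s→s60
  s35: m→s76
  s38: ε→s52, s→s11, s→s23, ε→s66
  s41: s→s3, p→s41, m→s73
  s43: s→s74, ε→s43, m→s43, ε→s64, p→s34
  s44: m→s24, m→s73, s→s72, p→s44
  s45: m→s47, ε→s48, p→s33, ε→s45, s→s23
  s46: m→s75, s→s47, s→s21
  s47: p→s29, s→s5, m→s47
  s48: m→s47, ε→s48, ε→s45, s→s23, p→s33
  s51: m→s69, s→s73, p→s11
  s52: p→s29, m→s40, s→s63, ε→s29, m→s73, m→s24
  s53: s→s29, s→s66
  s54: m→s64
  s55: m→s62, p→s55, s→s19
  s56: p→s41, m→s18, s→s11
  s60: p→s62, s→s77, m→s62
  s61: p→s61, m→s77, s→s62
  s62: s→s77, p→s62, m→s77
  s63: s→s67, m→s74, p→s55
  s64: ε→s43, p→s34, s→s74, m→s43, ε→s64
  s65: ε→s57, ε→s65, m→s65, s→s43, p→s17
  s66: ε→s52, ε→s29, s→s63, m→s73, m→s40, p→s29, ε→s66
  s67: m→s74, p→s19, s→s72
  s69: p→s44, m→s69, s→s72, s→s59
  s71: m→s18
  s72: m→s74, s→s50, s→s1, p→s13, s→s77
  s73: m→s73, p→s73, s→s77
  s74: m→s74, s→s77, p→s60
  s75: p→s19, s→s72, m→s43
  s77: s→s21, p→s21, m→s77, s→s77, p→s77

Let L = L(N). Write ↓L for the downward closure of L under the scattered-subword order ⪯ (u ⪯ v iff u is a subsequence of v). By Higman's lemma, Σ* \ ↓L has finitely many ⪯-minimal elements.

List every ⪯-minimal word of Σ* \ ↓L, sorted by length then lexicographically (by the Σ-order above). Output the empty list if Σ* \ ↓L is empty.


min(Σ*\↓L) = [mpms, ssss, ppms, mspmm, msmppm].

|Q|=78, |F|=39, |δ|=193 (34 ε).
min D↑ (34 st, q0=0, F={24}): 0:m→1,s→2,p→3 1:m→1,s→4,p→5 2:m→6,s→7,p→8 3:m→1,s→8,p→9 4:m→10,s→11,p→12 5:m→13,s→14,p→5 6:m→6,s→11,p→15 7:m→16,s→13,p→17 8:m→6,s→17,p→18 9:m→13,s→18,p→9 10:m→10,s→19,p→20 11:m→19,s→21,p→22 12:m→23,s→22,p→12 13:m→13,s→24,p→13 14:m→25,s→26,p→12 15:m→13,s→26,p→15 16:m→16,s→21,p→27 17:m→16,s→13,p→28 18:m→13,s→28,p→18 19:m→19,s→25,p→29 20:m→23,s→29,p→30 21:m→25,s→24,p→31 22:m→23,s→31,p→22 23:m→24,s→24,p→23 24:m→24,s→24,p→24 25:m→25,s→24,p→32 26:m→25,s→21,p→22 27:m→13,s→21,p→27 28:m→13,s→13,p→28 29:m→23,s→32,p→33 30:m→24,s→33,p→30 31:m→23,s→24,p→31 32:m→23,s→24,p→23 33:m→24,s→23,p→33 (ε-aug+det+¬).
'mpms': |S_i|=[50, 38, 28, 8, 3] end={s21,s40,s77} rej; 4/4 single-dels accept.
'ssss': |S_i|=[50, 42, 29, 12, 5] end={s1,s21,s40,s50,s77} ∉↓L; 4/4 del acc.
'ppms': |S_i|=[50, 44, 31, 8, 3] end={s21,s40,s77} rej; 4/4 del acc.
'mspmm': |S_i|=[50, 38, 28, 16, 4, 3] end={s21,s40,s77} — reject; 5/5 del acc.
'msmppm': |S_i|=[50, 38, 28, 15, 10, 6, 3] end={s21,s40,s77} rej; 6/6 deletions ∈↓L.
5 obstructions.


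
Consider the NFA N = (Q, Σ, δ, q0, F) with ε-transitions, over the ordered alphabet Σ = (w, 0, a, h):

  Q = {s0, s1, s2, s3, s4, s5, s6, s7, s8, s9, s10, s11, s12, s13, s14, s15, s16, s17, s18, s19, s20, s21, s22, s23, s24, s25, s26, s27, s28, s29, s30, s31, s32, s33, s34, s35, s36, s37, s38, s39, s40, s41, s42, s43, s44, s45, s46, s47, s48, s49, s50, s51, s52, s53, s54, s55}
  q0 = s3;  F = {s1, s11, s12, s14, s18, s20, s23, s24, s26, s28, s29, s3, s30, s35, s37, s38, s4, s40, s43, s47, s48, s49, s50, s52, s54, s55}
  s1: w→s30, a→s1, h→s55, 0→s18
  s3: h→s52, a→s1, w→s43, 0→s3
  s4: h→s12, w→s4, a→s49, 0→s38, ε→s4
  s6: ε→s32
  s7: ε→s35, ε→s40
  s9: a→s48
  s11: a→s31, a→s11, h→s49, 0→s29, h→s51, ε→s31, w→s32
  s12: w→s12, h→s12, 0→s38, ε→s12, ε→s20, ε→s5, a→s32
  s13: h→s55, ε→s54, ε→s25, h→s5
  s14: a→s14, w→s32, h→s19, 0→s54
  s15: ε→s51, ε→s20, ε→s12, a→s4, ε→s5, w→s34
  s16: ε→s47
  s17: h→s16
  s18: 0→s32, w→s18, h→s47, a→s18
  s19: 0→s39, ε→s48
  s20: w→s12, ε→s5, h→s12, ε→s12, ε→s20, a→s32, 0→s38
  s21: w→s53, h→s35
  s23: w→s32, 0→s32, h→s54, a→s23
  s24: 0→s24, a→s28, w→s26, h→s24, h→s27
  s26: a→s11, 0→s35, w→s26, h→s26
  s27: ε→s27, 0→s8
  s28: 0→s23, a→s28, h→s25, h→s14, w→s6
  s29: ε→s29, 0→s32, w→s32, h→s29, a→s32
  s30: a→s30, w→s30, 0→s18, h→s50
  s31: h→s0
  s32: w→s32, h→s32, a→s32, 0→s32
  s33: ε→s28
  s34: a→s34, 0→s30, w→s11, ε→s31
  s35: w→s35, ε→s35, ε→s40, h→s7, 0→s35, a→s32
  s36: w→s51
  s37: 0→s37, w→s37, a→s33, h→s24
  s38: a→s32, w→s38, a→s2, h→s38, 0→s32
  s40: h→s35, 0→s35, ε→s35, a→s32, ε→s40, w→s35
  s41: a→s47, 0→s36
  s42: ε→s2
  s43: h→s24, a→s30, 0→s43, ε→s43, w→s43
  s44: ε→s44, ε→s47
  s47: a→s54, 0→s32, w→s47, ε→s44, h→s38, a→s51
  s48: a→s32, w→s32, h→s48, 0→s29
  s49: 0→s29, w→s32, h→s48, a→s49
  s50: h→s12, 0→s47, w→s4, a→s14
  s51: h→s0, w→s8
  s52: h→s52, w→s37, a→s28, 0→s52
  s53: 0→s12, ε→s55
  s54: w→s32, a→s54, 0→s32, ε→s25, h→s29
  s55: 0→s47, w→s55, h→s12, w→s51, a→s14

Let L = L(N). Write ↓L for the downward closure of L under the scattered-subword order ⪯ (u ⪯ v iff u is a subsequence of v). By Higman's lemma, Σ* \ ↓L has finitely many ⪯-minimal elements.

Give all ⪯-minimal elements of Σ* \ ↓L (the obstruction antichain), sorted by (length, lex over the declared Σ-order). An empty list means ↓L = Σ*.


min(Σ*\↓L) = [a00, haw, ahha, whw0a].

|Q|=56, |F|=26, |δ|=169 (34 ε).
min D↑ (25 st, q0=0, F={12}): 0:w→1,0→0,a→2,h→3 1:w→1,0→1,a→4,h→5 2:w→4,0→6,a→2,h→7 3:w→8,0→3,a→9,h→3 4:w→4,0→6,a→4,h→10 5:w→11,0→5,a→9,h→5 6:w→6,0→12,a→6,h→13 7:w→7,0→13,a→14,h→15 8:w→8,0→8,a→9,h→5 9:w→12,0→16,a→9,h→14 10:w→17,0→13,a→14,h→15 11:w→11,0→18,a→19,h→11 12:w→12,0→12,a→12,h→12 13:w→13,0→12,a→20,h→21 14:w→12,0→20,a→14,h→22 15:w→15,0→21,a→12,h→15 16:w→12,0→12,a→16,h→20 17:w→17,0→21,a→23,h→15 18:w→18,0→18,a→12,h→18 19:w→12,0→24,a→19,h→23 20:w→12,0→12,a→20,h→24 21:w→21,0→12,a→12,h→21 22:w→12,0→24,a→12,h→22 23:w→12,0→24,a→23,h→22 24:w→12,0→12,a→12,h→24 [Hopcroft].
'a00': N↓-sim [41, 31, 14, 1] end={s32} rej; 3/3 deletions ∈↓L.
'haw': |S_i|=[41, 36, 19, 3] end={s32,s6,s8} rej; 3/3 single-dels accept.
'ahha': run [41, 31, 22, 11, 2] end={s2,s32} — reject; 4/4 single-dels accept.
'whw0a': N↓-sim [41, 38, 32, 24, 7, 2] end={s2,s32} ∉↓L; 5/5 del acc.
4 minimals (antichain).


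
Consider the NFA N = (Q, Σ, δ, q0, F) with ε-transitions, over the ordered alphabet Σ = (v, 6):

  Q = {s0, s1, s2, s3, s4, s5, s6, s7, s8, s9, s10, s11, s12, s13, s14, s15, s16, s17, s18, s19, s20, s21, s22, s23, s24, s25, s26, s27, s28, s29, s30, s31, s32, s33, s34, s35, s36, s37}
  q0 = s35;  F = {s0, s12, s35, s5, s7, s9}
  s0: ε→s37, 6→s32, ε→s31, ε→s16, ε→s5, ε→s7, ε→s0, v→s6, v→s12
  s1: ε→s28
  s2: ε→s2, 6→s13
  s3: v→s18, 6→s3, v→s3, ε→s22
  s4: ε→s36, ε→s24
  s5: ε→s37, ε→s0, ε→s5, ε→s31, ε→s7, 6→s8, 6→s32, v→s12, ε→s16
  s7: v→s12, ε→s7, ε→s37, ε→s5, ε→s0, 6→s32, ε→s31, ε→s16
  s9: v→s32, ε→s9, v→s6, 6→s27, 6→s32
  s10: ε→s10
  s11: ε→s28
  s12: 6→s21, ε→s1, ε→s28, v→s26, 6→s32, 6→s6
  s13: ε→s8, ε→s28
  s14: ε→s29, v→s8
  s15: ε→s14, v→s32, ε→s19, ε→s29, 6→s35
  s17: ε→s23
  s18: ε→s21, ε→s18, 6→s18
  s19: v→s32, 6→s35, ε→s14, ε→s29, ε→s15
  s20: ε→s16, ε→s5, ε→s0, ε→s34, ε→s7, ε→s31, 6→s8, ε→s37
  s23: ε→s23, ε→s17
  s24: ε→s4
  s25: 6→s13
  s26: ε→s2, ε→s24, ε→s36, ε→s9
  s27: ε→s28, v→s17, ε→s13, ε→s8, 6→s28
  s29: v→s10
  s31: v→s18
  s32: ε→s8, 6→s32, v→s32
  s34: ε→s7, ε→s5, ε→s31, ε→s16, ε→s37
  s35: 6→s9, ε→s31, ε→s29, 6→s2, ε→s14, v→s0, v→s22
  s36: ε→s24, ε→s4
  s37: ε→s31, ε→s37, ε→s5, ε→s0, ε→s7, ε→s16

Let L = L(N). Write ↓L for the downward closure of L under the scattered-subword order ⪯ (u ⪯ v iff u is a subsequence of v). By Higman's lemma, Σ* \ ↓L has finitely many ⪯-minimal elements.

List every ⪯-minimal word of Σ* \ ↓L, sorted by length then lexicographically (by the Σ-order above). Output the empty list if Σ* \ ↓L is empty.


min(Σ*\↓L) = [v6, 6v, 66, vvvv].

|Q|=38, |F|=6, |δ|=112 (74 ε).
min D↑ (5 st, q0=0, F={4}): 0:v→1,6→2 1:v→3,6→4 2:v→4,6→4 3:v→2,6→4 4:v→4,6→4 (ε-aug+det+¬).
'v6': |S_i|=[29, 26, 10] end={s13,s17,s18,s21,s23,s27,s28,s32,s6,s8} — reject; 2/2 single-dels accept.
'6v': N↓-sim [29, 12, 5] end={s17,s23,s32,s6,s8} ∉↓L; 2/2 del acc.
'66': run [29, 12, 9] end={s13,s17,s18,s21,s23,s27,s28,s32,s8} rej; 2/2 deletions ∈↓L.
'vvvv': |S_i|=[29, 26, 18, 14, 5] end={s17,s23,s32,s6,s8} — reject; 4/4 single-dels accept.
4 words, ⪯-incomp.


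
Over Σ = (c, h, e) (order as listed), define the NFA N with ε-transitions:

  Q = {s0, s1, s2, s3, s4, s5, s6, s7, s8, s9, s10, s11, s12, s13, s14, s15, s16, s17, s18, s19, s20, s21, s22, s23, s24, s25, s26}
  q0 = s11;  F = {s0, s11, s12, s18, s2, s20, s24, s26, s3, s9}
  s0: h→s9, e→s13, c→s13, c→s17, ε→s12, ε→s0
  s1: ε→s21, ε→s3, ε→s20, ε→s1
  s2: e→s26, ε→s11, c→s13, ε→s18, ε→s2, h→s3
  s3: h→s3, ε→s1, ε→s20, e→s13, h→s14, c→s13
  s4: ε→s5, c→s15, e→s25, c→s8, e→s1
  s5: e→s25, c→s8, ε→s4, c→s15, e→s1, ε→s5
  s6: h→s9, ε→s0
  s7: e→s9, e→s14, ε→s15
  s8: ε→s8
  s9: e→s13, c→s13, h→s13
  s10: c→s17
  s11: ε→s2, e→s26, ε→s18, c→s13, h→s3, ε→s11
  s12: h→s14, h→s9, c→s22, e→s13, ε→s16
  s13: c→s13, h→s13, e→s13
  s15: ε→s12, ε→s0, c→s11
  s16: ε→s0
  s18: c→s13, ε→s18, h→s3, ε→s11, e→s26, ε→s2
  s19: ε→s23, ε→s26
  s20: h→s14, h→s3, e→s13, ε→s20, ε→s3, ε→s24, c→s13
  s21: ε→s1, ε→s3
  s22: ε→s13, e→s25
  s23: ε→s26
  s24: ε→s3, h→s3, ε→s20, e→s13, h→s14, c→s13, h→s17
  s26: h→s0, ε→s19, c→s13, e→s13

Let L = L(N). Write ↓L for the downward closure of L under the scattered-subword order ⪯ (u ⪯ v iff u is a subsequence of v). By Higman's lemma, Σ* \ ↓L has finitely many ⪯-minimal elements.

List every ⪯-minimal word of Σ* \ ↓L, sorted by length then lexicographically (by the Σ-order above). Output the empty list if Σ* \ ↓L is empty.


Antichain: [c, he, ee, ehhh].

|Q|=27, |F|=10, |δ|=92 (39 ε).
min D↑ (6 st, q0=0, F={1}): 0:c→1,h→2,e→3 1:c→1,h→1,e→1 2:c→1,h→2,e→1 3:c→1,h→4,e→1 4:c→1,h→5,e→1 5:c→1,h→1,e→1.
'c': |S_i|=[20, 4] end={s13,s17,s22,s25} ∉↓L; 1/1 del acc.
'he': |S_i|=[20, 14, 2] end={s13,s25} rej; 2/2 del acc.
'ee': N↓-sim [20, 12, 2] end={s13,s25} ∉↓L; 2/2 deletions ∈↓L.
'ehhh': |S_i|=[20, 12, 9, 3, 1] end={s13} ∉↓L; 4/4 single-dels accept.
4 obstructions.


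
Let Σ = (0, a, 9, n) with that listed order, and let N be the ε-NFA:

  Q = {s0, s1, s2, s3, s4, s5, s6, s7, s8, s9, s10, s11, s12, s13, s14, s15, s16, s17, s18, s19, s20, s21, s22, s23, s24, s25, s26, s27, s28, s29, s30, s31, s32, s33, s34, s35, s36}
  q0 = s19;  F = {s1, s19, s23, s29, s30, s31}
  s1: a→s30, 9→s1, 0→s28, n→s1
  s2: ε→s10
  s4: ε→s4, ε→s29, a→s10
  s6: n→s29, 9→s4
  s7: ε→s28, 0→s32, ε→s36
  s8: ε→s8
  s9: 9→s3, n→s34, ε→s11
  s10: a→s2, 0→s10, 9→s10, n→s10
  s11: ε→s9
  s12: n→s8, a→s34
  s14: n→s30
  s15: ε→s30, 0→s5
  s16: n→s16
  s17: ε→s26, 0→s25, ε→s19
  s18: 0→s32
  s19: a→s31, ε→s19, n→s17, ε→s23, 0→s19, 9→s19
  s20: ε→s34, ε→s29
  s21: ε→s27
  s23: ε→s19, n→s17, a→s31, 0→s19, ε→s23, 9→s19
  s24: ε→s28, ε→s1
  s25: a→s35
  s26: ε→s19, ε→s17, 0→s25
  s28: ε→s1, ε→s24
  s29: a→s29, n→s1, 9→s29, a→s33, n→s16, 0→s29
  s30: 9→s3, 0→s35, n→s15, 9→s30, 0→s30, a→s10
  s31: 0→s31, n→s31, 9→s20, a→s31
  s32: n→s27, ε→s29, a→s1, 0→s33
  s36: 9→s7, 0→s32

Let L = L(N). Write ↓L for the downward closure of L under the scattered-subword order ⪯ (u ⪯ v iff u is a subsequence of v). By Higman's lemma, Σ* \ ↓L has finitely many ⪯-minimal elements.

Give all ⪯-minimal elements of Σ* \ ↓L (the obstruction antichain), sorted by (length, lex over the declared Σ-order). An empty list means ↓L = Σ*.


min(Σ*\↓L) = [a9naa].

|Q|=37, |F|=6, |δ|=77 (25 ε).
min D↑ (6 st, q0=0, F={5}): 0:0→0,a→1,9→0,n→0 1:0→1,a→1,9→2,n→1 2:0→2,a→2,9→2,n→3 3:0→3,a→4,9→3,n→3 4:0→4,a→5,9→4,n→4 5:0→5,a→5,9→5,n→5.
'a9naa': run [21, 16, 15, 11, 7, 2] end={s10,s2} rej; 5/5 single-dels accept.
1 minimals (antichain).


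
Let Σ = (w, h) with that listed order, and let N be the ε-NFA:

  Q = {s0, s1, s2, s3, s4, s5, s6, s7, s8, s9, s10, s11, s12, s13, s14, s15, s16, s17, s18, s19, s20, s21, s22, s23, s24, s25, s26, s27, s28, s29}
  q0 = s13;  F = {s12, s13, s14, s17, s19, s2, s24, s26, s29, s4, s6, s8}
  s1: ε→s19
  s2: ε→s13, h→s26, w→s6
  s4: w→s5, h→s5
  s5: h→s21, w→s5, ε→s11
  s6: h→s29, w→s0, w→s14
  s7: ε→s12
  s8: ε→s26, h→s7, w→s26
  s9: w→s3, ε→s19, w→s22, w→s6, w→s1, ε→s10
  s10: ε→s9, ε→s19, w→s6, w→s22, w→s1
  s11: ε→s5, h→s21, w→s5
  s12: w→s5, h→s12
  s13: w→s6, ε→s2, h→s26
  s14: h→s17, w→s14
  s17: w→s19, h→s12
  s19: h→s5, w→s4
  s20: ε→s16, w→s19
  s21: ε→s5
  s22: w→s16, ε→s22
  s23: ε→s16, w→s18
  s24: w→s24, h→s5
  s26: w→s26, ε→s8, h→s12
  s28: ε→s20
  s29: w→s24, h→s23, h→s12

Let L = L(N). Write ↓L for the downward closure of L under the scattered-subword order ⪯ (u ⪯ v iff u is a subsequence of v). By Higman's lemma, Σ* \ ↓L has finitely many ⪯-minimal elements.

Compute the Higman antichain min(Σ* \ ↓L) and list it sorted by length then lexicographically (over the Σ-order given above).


|Q|=30, |F|=12, |δ|=57 (17 ε).
min D↑ (11 st, q0=0, F={8}): 0:w→1,h→2 1:w→3,h→4 2:w→2,h→5 3:w→3,h→6 4:w→7,h→5 5:w→8,h→5 6:w→9,h→5 7:w→7,h→8 8:w→8,h→8 9:w→10,h→8 10:w→8,h→8 [Hopcroft].
'hhw': run [20, 15, 8, 4] end={s11,s18,s21,s5} rej; 3/3 del acc.
'whwh': |S_i|=[20, 18, 13, 7, 3] end={s11,s21,s5} ∉↓L; 4/4 del acc.
'wwhwww': N↓-sim [20, 18, 14, 8, 5, 4, 3] end={s11,s21,s5} ∉↓L; 6/6 deletions ∈↓L.
3 obstructions.

Antichain: [hhw, whwh, wwhwww].


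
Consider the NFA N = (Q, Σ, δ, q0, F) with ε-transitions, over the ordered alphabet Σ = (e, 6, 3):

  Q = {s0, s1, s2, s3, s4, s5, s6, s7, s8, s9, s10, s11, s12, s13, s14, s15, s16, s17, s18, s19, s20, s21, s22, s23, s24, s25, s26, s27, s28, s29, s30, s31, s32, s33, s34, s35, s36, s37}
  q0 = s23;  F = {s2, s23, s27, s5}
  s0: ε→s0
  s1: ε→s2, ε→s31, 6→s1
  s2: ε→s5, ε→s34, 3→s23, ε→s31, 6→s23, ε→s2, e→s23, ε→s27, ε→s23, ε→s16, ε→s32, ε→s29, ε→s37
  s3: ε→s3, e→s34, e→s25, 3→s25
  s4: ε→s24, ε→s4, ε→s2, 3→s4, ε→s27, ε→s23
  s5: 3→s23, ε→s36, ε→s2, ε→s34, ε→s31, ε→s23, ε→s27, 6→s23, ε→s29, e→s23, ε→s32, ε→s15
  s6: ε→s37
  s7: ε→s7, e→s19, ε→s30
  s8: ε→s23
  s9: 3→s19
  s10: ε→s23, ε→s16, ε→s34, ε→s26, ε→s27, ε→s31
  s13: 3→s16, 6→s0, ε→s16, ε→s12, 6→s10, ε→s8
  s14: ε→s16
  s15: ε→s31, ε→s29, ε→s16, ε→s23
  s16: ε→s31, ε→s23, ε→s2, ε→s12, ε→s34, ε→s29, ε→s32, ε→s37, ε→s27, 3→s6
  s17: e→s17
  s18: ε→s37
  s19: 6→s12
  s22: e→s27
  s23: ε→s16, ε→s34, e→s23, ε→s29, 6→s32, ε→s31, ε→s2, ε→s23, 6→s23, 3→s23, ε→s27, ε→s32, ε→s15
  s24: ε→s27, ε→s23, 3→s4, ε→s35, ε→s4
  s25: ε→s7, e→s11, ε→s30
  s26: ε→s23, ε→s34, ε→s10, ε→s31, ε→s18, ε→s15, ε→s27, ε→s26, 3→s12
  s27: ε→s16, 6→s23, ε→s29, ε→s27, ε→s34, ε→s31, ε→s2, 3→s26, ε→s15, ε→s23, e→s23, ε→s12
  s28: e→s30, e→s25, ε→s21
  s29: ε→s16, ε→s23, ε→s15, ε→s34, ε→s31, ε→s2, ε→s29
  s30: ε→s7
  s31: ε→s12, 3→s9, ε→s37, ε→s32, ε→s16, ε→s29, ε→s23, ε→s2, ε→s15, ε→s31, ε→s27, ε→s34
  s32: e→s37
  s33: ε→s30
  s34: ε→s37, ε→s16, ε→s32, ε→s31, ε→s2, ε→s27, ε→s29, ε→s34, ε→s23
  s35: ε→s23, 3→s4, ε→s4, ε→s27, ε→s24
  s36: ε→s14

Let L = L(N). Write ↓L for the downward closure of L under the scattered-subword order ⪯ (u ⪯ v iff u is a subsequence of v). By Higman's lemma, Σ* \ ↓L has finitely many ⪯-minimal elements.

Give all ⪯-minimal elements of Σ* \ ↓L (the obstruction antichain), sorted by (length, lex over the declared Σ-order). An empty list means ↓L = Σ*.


min(Σ*\↓L) = [].

|Q|=38, |F|=4, |δ|=158 (123 ε).
min D↑ (1 st, q0=0, F={}): 0:e→0,6→0,3→0 [Hopcroft].
L(D↑) = ∅; no obstructions.


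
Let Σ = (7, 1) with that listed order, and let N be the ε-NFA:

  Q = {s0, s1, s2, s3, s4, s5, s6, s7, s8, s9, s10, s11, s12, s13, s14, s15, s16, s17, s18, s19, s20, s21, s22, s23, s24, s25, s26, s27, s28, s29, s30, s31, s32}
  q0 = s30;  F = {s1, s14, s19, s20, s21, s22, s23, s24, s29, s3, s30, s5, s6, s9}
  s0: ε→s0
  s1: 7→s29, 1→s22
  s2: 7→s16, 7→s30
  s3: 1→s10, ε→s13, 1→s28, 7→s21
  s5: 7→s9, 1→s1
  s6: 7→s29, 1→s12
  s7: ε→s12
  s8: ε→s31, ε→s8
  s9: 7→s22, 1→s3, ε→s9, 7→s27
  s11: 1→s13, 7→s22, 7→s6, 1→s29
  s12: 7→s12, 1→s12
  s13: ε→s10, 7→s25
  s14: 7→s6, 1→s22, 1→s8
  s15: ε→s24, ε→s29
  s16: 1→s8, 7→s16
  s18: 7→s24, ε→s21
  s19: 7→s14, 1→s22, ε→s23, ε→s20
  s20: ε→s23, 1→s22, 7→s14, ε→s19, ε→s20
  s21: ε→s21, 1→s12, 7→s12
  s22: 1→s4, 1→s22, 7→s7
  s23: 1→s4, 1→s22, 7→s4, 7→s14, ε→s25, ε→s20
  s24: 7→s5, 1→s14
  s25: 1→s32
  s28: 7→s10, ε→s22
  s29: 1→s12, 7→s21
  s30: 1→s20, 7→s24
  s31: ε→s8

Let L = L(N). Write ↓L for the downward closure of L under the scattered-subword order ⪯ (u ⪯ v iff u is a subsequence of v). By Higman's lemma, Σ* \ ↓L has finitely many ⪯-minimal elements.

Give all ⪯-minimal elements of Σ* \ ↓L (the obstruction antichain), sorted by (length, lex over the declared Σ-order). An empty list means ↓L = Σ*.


|Q|=33, |F|=14, |δ|=68 (20 ε).
min D↑ (13 st, q0=0, F={9}): 0:7→1,1→2 1:7→3,1→4 2:7→4,1→5 3:7→6,1→7 4:7→8,1→5 5:7→9,1→5 6:7→5,1→10 7:7→11,1→5 8:7→11,1→9 9:7→9,1→9 10:7→12,1→5 11:7→12,1→9 12:7→9,1→9.
'117': |S_i|=[25, 20, 9, 3] end={s10,s12,s7} ∉↓L; 3/3 deletions ∈↓L.
'7171': N↓-sim [25, 21, 17, 8, 2] end={s12,s32} — reject; 4/4 deletions ∈↓L.
'1771': |S_i|=[25, 20, 13, 5, 1] end={s12} — reject; 4/4 single-dels accept.
'77777': run [25, 21, 17, 14, 9, 2] end={s12,s7} ∉↓L; 5/5 single-dels accept.
4 minimals (antichain).

Antichain: [117, 7171, 1771, 77777].


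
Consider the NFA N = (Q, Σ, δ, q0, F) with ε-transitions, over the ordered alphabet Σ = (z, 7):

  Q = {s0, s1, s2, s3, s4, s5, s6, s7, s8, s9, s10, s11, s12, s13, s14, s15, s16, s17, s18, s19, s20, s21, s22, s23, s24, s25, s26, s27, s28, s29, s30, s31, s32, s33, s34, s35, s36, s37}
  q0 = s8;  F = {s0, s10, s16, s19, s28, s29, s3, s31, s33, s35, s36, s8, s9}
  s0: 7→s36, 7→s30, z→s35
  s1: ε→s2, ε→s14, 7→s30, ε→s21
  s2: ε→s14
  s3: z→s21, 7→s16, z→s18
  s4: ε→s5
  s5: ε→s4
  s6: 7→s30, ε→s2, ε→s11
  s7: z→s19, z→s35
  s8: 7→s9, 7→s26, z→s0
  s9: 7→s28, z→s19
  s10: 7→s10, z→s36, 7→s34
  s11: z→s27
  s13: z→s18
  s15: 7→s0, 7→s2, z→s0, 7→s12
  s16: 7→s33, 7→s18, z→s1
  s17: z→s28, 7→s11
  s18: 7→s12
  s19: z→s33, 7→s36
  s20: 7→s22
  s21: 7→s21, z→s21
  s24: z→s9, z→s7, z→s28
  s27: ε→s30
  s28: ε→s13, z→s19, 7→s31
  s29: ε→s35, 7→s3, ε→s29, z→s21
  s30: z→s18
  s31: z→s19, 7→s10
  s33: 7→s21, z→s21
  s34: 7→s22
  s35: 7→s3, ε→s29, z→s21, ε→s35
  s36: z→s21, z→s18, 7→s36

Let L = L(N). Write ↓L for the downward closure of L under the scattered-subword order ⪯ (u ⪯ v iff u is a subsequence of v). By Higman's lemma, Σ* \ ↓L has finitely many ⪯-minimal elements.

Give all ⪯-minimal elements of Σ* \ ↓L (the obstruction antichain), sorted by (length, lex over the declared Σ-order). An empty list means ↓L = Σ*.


|Q|=38, |F|=13, |δ|=67 (14 ε).
min D↑ (13 st, q0=0, F={7}): 0:z→1,7→2 1:z→3,7→4 2:z→5,7→6 3:z→7,7→8 4:z→7,7→4 5:z→9,7→4 6:z→5,7→10 7:z→7,7→7 8:z→7,7→11 9:z→7,7→7 10:z→5,7→12 11:z→7,7→9 12:z→4,7→12 (ε-aug+det+¬).
'zzz': N↓-sim [24, 15, 12, 7] end={s1,s12,s14,s18,s2,s21,s30} rej; 3/3 del acc.
'z7z': N↓-sim [24, 15, 11, 7] end={s1,s12,s14,s18,s2,s21,s30} ∉↓L; 3/3 single-dels accept.
'7zz7': |S_i|=[24, 20, 10, 4, 2] end={s12,s21} ∉↓L; 4/4 del acc.
'zz7777': N↓-sim [24, 15, 12, 10, 9, 5, 2] end={s12,s21} ∉↓L; 6/6 del acc.
'7777zz': |S_i|=[24, 20, 17, 11, 7, 4, 3] end={s12,s18,s21} — reject; 6/6 single-dels accept.
5 obstructions.

Antichain: [zzz, z7z, 7zz7, zz7777, 7777zz].


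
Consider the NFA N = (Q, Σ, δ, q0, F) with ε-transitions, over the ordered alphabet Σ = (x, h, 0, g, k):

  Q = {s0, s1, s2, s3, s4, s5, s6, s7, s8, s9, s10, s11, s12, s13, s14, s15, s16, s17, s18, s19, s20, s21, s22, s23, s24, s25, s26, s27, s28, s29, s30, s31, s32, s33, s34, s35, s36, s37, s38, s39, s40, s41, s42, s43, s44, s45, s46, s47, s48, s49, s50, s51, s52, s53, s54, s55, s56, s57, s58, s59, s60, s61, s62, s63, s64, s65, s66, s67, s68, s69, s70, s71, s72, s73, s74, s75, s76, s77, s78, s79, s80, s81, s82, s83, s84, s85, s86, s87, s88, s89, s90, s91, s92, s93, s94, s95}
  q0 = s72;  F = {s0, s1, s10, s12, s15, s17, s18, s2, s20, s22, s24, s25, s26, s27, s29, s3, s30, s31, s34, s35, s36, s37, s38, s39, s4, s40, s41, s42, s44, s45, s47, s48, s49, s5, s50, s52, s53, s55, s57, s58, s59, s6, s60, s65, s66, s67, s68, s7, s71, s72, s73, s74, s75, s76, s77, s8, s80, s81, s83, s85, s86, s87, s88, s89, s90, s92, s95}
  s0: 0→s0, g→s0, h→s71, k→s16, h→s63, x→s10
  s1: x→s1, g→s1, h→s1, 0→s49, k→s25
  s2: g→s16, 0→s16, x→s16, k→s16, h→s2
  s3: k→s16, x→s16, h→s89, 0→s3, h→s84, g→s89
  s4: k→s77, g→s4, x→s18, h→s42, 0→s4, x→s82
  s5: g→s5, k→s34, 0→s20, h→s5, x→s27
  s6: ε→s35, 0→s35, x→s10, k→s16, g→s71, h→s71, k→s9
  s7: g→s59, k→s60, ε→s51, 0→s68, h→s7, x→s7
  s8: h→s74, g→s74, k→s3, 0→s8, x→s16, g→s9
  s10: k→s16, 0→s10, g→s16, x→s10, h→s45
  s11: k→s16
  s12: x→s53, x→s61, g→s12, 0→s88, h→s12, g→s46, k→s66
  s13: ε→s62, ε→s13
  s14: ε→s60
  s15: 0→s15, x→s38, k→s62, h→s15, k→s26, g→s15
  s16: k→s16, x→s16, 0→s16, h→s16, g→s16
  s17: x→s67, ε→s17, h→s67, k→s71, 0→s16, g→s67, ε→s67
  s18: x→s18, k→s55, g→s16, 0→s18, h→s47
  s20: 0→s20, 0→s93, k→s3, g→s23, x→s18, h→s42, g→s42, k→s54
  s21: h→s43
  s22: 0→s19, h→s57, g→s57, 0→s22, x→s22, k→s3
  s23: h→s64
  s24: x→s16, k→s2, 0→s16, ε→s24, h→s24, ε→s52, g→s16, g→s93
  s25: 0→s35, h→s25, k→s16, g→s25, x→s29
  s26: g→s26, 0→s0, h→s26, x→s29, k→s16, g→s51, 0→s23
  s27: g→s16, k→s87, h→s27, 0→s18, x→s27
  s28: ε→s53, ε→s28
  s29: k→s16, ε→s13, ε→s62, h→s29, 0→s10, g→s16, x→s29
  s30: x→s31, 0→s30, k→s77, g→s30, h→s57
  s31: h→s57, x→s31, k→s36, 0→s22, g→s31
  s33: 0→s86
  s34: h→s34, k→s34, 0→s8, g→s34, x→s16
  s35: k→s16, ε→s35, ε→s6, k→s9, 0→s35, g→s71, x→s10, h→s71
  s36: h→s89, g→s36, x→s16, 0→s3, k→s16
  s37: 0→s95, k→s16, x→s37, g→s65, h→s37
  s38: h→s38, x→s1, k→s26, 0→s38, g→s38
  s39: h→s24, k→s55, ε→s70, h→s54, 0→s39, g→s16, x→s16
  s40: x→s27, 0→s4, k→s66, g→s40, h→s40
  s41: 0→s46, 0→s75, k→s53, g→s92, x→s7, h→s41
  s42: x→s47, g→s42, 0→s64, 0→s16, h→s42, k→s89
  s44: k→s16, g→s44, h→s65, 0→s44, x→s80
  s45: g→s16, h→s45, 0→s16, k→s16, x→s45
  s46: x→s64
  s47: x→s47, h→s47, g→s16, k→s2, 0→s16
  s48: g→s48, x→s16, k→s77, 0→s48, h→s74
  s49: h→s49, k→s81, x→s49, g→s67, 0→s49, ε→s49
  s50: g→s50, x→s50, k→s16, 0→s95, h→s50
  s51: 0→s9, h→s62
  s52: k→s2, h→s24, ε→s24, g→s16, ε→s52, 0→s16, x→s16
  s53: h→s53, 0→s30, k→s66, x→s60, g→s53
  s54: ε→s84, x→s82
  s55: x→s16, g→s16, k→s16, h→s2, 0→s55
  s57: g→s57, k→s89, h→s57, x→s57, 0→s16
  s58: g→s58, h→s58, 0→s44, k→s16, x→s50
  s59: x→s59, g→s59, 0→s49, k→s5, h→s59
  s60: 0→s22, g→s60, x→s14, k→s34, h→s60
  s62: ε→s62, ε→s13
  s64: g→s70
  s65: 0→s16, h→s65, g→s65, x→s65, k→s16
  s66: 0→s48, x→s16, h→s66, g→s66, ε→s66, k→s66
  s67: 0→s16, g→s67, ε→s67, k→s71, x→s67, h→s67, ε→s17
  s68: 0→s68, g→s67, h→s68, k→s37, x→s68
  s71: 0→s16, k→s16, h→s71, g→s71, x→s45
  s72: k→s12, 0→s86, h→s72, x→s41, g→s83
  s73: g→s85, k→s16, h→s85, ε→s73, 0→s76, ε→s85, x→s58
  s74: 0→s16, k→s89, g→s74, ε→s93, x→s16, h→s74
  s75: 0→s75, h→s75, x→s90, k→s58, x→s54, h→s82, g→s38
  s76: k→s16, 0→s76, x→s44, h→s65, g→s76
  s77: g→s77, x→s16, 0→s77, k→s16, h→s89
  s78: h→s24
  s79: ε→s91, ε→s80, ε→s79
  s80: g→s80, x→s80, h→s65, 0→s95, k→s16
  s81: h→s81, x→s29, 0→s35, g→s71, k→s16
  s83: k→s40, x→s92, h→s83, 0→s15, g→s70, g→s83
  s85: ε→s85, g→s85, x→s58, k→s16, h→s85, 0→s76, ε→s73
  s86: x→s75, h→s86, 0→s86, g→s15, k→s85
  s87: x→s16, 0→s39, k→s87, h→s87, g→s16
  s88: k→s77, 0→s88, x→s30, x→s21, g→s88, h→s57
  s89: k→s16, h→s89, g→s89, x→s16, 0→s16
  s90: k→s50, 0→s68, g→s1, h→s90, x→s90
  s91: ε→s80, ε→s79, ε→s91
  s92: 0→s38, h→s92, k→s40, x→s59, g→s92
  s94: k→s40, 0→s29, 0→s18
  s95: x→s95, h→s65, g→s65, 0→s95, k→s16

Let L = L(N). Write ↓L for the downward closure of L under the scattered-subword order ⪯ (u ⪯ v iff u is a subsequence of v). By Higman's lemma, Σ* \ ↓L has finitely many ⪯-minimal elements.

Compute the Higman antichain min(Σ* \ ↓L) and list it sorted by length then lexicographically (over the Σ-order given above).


|Q|=96, |F|=67, |δ|=412 (36 ε).
min D↑ (64 st, q0=0, F={23}): 0:x→1,h→0,0→2,g→3,k→4 1:x→5,h→1,0→6,g→7,k→8 2:x→6,h→2,0→2,g→9,k→10 3:x→7,h→3,0→9,g→3,k→11 4:x→8,h→4,0→12,g→4,k→13 5:x→5,h→5,0→14,g→15,k→16 6:x→17,h→6,0→6,g→18,k→19 7:x→15,h→7,0→18,g→7,k→11 8:x→16,h→8,0→20,g→8,k→13 9:x→18,h→9,0→9,g→9,k→21 10:x→19,h→10,0→22,g→10,k→23 11:x→24,h→11,0→25,g→11,k→13 12:x→20,h→26,0→12,g→12,k→27 13:x→23,h→13,0→28,g→13,k→13 14:x→14,h→14,0→14,g→29,k→30 15:x→15,h→15,0→31,g→15,k→32 16:x→16,h→16,0→33,g→16,k→34 17:x→17,h→17,0→14,g→35,k→36 18:x→35,h→18,0→18,g→18,k→21 19:x→36,h→19,0→37,g→19,k→23 20:x→38,h→26,0→20,g→20,k→27 21:x→39,h→21,0→40,g→21,k→23 22:x→37,h→41,0→22,g→22,k→23 23:x→23,h→23,0→23,g→23,k→23 24:x→24,h→24,0→42,g→23,k→43 25:x→42,h→44,0→25,g→25,k→27 26:x→26,h→26,0→23,g→26,k→45 27:x→23,h→45,0→27,g→27,k→23 28:x→23,h→46,0→28,g→28,k→27 29:x→29,h→29,0→23,g→29,k→47 30:x→30,h→30,0→48,g→41,k→23 31:x→31,h→31,0→31,g→29,k→49 32:x→24,h→32,0→50,g→32,k→34 33:x→33,h→26,0→33,g→26,k→51 34:x→23,h→34,0→52,g→34,k→34 35:x→35,h→35,0→31,g→35,k→53 36:x→36,h→36,0→48,g→36,k→23 37:x→54,h→41,0→37,g→37,k→23 38:x→38,h→26,0→33,g→38,k→55 39:x→39,h→39,0→56,g→23,k→23 40:x→56,h→47,0→40,g→40,k→23 41:x→41,h→41,0→23,g→41,k→23 42:x→42,h→57,0→42,g→23,k→58 43:x→23,h→43,0→59,g→23,k→43 44:x→57,h→44,0→23,g→44,k→45 45:x→23,h→45,0→23,g→45,k→23 46:x→23,h→46,0→23,g→46,k→45 47:x→60,h→47,0→23,g→47,k→23 48:x→48,h→41,0→48,g→41,k→23 49:x→39,h→49,0→61,g→47,k→23 50:x→42,h→44,0→50,g→44,k→51 51:x→23,h→45,0→51,g→45,k→23 52:x→23,h→46,0→52,g→46,k→51 53:x→39,h→53,0→61,g→53,k→23 54:x→54,h→41,0→48,g→54,k→23 55:x→23,h→45,0→51,g→55,k→23 56:x→56,h→60,0→56,g→23,k→23 57:x→57,h→57,0→23,g→23,k→62 58:x→23,h→62,0→58,g→23,k→23 59:x→23,h→63,0→59,g→23,k→58 60:x→60,h→60,0→23,g→23,k→23 61:x→56,h→47,0→61,g→47,k→23 62:x→23,h→62,0→23,g→23,k→23 63:x→23,h→63,0→23,g→23,k→62 [Hopcroft].
'0kk': N↓-sim [86, 69, 38, 2] end={s16,s9} — reject; 3/3 del acc.
'kkx': run [86, 70, 22, 2] end={s16,s82} ∉↓L; 3/3 deletions ∈↓L.
'gkxg': run [86, 78, 46, 20, 2] end={s16,s93} — reject; 4/4 del acc.
'k0h0': run [86, 70, 46, 20, 3] end={s16,s64,s70} rej; 4/4 del acc.
'xx0g0': |S_i|=[86, 77, 57, 41, 17, 3] end={s16,s64,s70} — reject; 5/5 del acc.
5 words, ⪯-incomp.

min(Σ*\↓L) = [0kk, kkx, gkxg, k0h0, xx0g0].
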